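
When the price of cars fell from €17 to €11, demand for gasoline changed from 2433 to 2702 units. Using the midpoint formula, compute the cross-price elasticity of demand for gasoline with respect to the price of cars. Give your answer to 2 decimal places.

-0.24

ΔQ_x = 2702 − 2433 = 269; ΔP_y = 11 − 17 = -6.
Midpoints: P̄_y = 14.00, Q̄_x = 2567.5.
ε_xy = (ΔQ_x/ΔP_y)(P̄_y/Q̄_x) = (269/-6)(14.00/2567.5).
ε_xy < 0, so the goods are complements.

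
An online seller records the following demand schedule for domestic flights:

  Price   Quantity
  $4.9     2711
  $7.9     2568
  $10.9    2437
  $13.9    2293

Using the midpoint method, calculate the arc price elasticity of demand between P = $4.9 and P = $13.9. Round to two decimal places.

-0.17

At P = 4.9, Q = 2711; at P = 13.9, Q = 2293.
ΔQ = -418, ΔP = 9.0. Midpoints: P̄ = 9.40, Q̄ = 2502.0.
ε = (ΔQ/ΔP)(P̄/Q̄) = (-418/9.0)(9.40/2502.0).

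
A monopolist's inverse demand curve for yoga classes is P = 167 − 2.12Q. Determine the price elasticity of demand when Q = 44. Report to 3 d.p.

-0.790

At Q = 44, P = 167 − 2.12(44) = 73.72.
dP/dQ = −2.12, so dQ/dP = 1/(−2.12) = -0.472.
ε = (dQ/dP)(P/Q) = (-0.472)(73.72/44).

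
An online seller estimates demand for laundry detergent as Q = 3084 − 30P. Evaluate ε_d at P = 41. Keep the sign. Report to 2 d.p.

-0.66

At P = 41, Q = 1854.
dQ/dP = −30.
ε = (dQ/dP)(P/Q) = (-30)(41/1854).
|ε| < 1, so demand is inelastic at this price.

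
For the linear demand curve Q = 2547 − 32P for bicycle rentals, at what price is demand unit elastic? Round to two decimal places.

For linear demand Q = a − bP, ε = −bP/(a − bP). |ε| = 1 when bP = a − bP, i.e. P = a/(2b).
P = 2547/(2·32) = 2547/64 = 39.7969.

39.80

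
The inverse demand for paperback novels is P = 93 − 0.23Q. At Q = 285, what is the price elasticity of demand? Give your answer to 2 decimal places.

At Q = 285, P = 93 − 0.23(285) = 27.45.
dP/dQ = −0.23, so dQ/dP = 1/(−0.23) = -4.348.
ε = (dQ/dP)(P/Q) = (-4.348)(27.45/285).

-0.42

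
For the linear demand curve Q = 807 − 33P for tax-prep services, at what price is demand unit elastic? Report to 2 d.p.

For linear demand Q = a − bP, ε = −bP/(a − bP). |ε| = 1 when bP = a − bP, i.e. P = a/(2b).
P = 807/(2·33) = 807/66 = 12.2273.

12.23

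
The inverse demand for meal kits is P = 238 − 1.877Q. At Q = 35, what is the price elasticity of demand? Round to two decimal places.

-2.62

At Q = 35, P = 238 − 1.877(35) = 172.31.
dP/dQ = −1.877, so dQ/dP = 1/(−1.877) = -0.533.
ε = (dQ/dP)(P/Q) = (-0.533)(172.31/35).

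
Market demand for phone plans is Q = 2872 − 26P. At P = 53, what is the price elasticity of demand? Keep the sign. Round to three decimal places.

-0.922

At P = 53, Q = 1494.
dQ/dP = −26.
ε = (dQ/dP)(P/Q) = (-26)(53/1494).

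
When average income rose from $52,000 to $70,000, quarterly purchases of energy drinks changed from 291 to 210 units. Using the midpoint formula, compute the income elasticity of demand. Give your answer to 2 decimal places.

-1.10

ΔQ = -81, ΔI = 18000. Midpoints: Ī = 61,000, Q̄ = 250.5.
ε_I = (ΔQ/ΔI)(Ī/Q̄) = (-81/18000)(61000/250.5).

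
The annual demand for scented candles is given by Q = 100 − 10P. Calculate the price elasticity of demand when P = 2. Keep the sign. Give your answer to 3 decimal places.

-0.250

At P = 2, Q = 80.
dQ/dP = −10.
ε = (dQ/dP)(P/Q) = (-10)(2/80).
|ε| < 1, so demand is inelastic at this price.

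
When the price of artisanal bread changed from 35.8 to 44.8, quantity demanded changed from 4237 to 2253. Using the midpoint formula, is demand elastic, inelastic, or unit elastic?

Arc ε ≈ -2.738.
|ε| = 2.74 > 1.

elastic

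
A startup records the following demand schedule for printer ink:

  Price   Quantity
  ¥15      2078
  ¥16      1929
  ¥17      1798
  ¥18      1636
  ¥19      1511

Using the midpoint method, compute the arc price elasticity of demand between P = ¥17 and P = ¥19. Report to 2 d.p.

At P = 17, Q = 1798; at P = 19, Q = 1511.
ΔQ = -287, ΔP = 2. Midpoints: P̄ = 18.00, Q̄ = 1654.5.
ε = (ΔQ/ΔP)(P̄/Q̄) = (-287/2)(18.00/1654.5).

-1.56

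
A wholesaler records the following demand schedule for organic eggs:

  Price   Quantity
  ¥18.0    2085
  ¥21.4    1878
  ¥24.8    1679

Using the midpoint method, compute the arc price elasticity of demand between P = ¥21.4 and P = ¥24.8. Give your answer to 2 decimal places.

-0.76

At P = 21.4, Q = 1878; at P = 24.8, Q = 1679.
ΔQ = -199, ΔP = 3.4. Midpoints: P̄ = 23.10, Q̄ = 1778.5.
ε = (ΔQ/ΔP)(P̄/Q̄) = (-199/3.4)(23.10/1778.5).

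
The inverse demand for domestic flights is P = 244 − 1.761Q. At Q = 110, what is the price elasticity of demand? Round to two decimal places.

At Q = 110, P = 244 − 1.761(110) = 50.29.
dP/dQ = −1.761, so dQ/dP = 1/(−1.761) = -0.568.
ε = (dQ/dP)(P/Q) = (-0.568)(50.29/110).

-0.26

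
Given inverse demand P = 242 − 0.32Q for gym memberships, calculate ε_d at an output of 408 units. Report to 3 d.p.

-0.854

At Q = 408, P = 242 − 0.32(408) = 111.44.
dP/dQ = −0.32, so dQ/dP = 1/(−0.32) = -3.125.
ε = (dQ/dP)(P/Q) = (-3.125)(111.44/408).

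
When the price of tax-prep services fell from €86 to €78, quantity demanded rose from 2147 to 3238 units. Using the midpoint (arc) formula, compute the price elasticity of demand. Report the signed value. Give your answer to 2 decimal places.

ΔQ = 3238 − 2147 = 1091; ΔP = 78 − 86 = -8.
Midpoints: P̄ = 82.00, Q̄ = 2692.5.
ε = (ΔQ/ΔP)(P̄/Q̄) = (1091/-8)(82.00/2692.5).

-4.15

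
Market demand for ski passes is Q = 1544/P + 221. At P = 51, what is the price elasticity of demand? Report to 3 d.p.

-0.120

At P = 51, Q = 251.275.
dQ/dP = −1544/P² = -0.594.
ε = (dQ/dP)(P/Q) = (-0.594)(51/251.275).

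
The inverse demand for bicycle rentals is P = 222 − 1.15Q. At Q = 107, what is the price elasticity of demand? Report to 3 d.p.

At Q = 107, P = 222 − 1.15(107) = 98.95.
dP/dQ = −1.15, so dQ/dP = 1/(−1.15) = -0.870.
ε = (dQ/dP)(P/Q) = (-0.870)(98.95/107).

-0.804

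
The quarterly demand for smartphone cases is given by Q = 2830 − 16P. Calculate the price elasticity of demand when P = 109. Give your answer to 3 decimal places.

At P = 109, Q = 1086.
dQ/dP = −16.
ε = (dQ/dP)(P/Q) = (-16)(109/1086).

-1.606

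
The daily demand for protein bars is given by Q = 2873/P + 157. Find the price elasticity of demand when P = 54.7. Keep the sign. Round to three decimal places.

At P = 54.7, Q = 209.523.
dQ/dP = −2873/P² = -0.960.
ε = (dQ/dP)(P/Q) = (-0.960)(54.7/209.523).

-0.251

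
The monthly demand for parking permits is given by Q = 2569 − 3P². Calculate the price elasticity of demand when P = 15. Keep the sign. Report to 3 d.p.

At P = 15, Q = 1894.
dQ/dP = −6P = -90.
ε = (dQ/dP)(P/Q) = (-90)(15/1894).
|ε| < 1, so demand is inelastic at this price.

-0.713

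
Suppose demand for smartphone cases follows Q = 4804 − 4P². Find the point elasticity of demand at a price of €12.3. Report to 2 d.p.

-0.29

At P = 12.3, Q = 4198.840.
dQ/dP = −8P = -98.400.
ε = (dQ/dP)(P/Q) = (-98.400)(12.3/4198.840).
|ε| < 1, so demand is inelastic at this price.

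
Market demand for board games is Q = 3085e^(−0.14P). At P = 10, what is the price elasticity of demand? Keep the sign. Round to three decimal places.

-1.400

At P = 10, Q = 760.752.
dQ/dP = −0.14·3085e^(−0.14P) = −0.14Q = -106.505.
ε = (dQ/dP)(P/Q) = (-106.505)(10/760.752).
|ε| > 1, so demand is elastic at this price.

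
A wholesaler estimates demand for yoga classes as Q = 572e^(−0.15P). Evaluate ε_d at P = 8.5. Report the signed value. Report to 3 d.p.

At P = 8.5, Q = 159.835.
dQ/dP = −0.15·572e^(−0.15P) = −0.15Q = -23.975.
ε = (dQ/dP)(P/Q) = (-23.975)(8.5/159.835).

-1.275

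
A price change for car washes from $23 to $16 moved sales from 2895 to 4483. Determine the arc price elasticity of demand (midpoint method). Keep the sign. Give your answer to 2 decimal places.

ΔQ = 4483 − 2895 = 1588; ΔP = 16 − 23 = -7.
Midpoints: P̄ = 19.50, Q̄ = 3689.0.
ε = (ΔQ/ΔP)(P̄/Q̄) = (1588/-7)(19.50/3689.0).

-1.20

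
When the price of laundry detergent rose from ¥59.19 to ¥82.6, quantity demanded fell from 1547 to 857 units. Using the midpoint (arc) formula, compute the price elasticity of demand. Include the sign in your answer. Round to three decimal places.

ΔQ = 857 − 1547 = -690; ΔP = 82.6 − 59.19 = 23.41.
Midpoints: P̄ = 70.89, Q̄ = 1202.0.
ε = (ΔQ/ΔP)(P̄/Q̄) = (-690/23.41)(70.89/1202.0).

-1.738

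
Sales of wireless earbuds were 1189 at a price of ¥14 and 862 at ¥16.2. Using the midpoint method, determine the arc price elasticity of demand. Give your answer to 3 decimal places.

ΔQ = 862 − 1189 = -327; ΔP = 16.2 − 14 = 2.2.
Midpoints: P̄ = 15.10, Q̄ = 1025.5.
ε = (ΔQ/ΔP)(P̄/Q̄) = (-327/2.2)(15.10/1025.5).

-2.189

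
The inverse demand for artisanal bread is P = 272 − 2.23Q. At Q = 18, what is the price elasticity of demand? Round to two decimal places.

At Q = 18, P = 272 − 2.23(18) = 231.86.
dP/dQ = −2.23, so dQ/dP = 1/(−2.23) = -0.448.
ε = (dQ/dP)(P/Q) = (-0.448)(231.86/18).

-5.78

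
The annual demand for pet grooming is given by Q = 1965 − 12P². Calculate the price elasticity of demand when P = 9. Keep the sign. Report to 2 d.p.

At P = 9, Q = 993.
dQ/dP = −24P = -216.
ε = (dQ/dP)(P/Q) = (-216)(9/993).

-1.96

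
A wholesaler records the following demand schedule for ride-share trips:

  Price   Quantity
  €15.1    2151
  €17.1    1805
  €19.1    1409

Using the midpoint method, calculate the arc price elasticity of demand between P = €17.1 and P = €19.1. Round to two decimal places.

At P = 17.1, Q = 1805; at P = 19.1, Q = 1409.
ΔQ = -396, ΔP = 2.0. Midpoints: P̄ = 18.10, Q̄ = 1607.0.
ε = (ΔQ/ΔP)(P̄/Q̄) = (-396/2.0)(18.10/1607.0).

-2.23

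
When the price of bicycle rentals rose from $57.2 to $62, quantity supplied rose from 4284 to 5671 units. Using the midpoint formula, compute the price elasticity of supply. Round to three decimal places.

3.460

ΔQ = 5671 − 4284 = 1387; ΔP = 62 − 57.2 = 4.8.
Midpoints: P̄ = 59.60, Q̄ = 4977.5.
ε_s = (ΔQ/ΔP)(P̄/Q̄) = (1387/4.8)(59.60/4977.5).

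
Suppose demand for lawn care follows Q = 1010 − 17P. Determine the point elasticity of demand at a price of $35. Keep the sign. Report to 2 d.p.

At P = 35, Q = 415.
dQ/dP = −17.
ε = (dQ/dP)(P/Q) = (-17)(35/415).

-1.43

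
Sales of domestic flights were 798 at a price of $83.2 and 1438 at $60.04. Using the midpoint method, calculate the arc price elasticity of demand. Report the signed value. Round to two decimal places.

-1.77

ΔQ = 1438 − 798 = 640; ΔP = 60.04 − 83.2 = -23.16.
Midpoints: P̄ = 71.62, Q̄ = 1118.0.
ε = (ΔQ/ΔP)(P̄/Q̄) = (640/-23.16)(71.62/1118.0).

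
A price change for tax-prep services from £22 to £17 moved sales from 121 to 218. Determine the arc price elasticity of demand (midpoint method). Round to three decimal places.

ΔQ = 218 − 121 = 97; ΔP = 17 − 22 = -5.
Midpoints: P̄ = 19.50, Q̄ = 169.5.
ε = (ΔQ/ΔP)(P̄/Q̄) = (97/-5)(19.50/169.5).

-2.232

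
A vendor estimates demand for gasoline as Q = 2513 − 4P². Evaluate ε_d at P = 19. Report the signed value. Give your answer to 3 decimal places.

-2.702

At P = 19, Q = 1069.
dQ/dP = −8P = -152.
ε = (dQ/dP)(P/Q) = (-152)(19/1069).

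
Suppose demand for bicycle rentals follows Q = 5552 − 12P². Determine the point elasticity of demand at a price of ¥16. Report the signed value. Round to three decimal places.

At P = 16, Q = 2480.
dQ/dP = −24P = -384.
ε = (dQ/dP)(P/Q) = (-384)(16/2480).

-2.477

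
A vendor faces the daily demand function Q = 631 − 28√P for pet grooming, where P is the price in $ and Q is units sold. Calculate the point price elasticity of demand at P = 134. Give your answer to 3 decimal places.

-0.528

At P = 134, Q = 306.877.
dQ/dP = −28/(2√P) = -1.209.
ε = (dQ/dP)(P/Q) = (-1.209)(134/306.877).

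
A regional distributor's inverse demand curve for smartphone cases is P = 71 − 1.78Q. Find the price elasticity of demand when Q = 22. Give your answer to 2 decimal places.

At Q = 22, P = 71 − 1.78(22) = 31.84.
dP/dQ = −1.78, so dQ/dP = 1/(−1.78) = -0.562.
ε = (dQ/dP)(P/Q) = (-0.562)(31.84/22).

-0.81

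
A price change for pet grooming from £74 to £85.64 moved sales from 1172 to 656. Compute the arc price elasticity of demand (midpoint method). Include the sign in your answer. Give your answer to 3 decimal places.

-3.871

ΔQ = 656 − 1172 = -516; ΔP = 85.64 − 74 = 11.64.
Midpoints: P̄ = 79.82, Q̄ = 914.0.
ε = (ΔQ/ΔP)(P̄/Q̄) = (-516/11.64)(79.82/914.0).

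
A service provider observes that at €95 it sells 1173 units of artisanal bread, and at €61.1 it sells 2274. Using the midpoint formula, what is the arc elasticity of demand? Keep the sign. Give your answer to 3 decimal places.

-1.471

ΔQ = 2274 − 1173 = 1101; ΔP = 61.1 − 95 = -33.9.
Midpoints: P̄ = 78.05, Q̄ = 1723.5.
ε = (ΔQ/ΔP)(P̄/Q̄) = (1101/-33.9)(78.05/1723.5).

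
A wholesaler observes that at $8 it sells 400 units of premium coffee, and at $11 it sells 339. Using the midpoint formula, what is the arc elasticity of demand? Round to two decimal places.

ΔQ = 339 − 400 = -61; ΔP = 11 − 8 = 3.
Midpoints: P̄ = 9.50, Q̄ = 369.5.
ε = (ΔQ/ΔP)(P̄/Q̄) = (-61/3)(9.50/369.5).

-0.52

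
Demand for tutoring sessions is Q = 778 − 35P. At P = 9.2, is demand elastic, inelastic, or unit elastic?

inelastic

Q = 456, dQ/dP = -35.
ε = (dQ/dP)(P/Q) ≈ -0.706.
|ε| = 0.71 < 1.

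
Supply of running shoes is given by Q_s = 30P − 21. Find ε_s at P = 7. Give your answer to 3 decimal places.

1.111

At P = 7, Q_s = 189.
dQ_s/dP = 30.
ε_s = (dQ_s/dP)(P/Q_s) = (30)(7/189).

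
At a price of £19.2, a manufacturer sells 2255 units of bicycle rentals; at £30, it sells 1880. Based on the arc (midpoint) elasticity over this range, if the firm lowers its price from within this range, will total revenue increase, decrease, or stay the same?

decrease

Arc ε = (-375/10.8)(24.60/2067.5) ≈ -0.413.
|ε| = 0.41 < 1, so demand is inelastic. A price cut therefore reduces total revenue.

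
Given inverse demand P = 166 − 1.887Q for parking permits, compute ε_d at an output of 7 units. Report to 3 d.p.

At Q = 7, P = 166 − 1.887(7) = 152.79.
dP/dQ = −1.887, so dQ/dP = 1/(−1.887) = -0.530.
ε = (dQ/dP)(P/Q) = (-0.530)(152.79/7).

-11.567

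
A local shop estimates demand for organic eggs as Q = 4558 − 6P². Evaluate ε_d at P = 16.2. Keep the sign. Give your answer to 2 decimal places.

-1.06

At P = 16.2, Q = 2983.360.
dQ/dP = −12P = -194.400.
ε = (dQ/dP)(P/Q) = (-194.400)(16.2/2983.360).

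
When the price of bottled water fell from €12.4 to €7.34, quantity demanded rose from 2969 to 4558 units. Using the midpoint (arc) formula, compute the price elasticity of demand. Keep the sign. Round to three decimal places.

-0.824

ΔQ = 4558 − 2969 = 1589; ΔP = 7.34 − 12.4 = -5.06.
Midpoints: P̄ = 9.87, Q̄ = 3763.5.
ε = (ΔQ/ΔP)(P̄/Q̄) = (1589/-5.06)(9.87/3763.5).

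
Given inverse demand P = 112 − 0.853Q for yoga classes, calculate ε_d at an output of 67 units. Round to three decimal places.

-0.960

At Q = 67, P = 112 − 0.853(67) = 54.85.
dP/dQ = −0.853, so dQ/dP = 1/(−0.853) = -1.172.
ε = (dQ/dP)(P/Q) = (-1.172)(54.85/67).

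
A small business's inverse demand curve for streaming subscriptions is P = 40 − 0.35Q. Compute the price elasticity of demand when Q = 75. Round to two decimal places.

-0.52

At Q = 75, P = 40 − 0.35(75) = 13.75.
dP/dQ = −0.35, so dQ/dP = 1/(−0.35) = -2.857.
ε = (dQ/dP)(P/Q) = (-2.857)(13.75/75).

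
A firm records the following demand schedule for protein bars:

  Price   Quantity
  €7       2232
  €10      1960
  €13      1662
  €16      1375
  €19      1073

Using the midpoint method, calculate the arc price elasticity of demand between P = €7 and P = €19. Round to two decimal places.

At P = 7, Q = 2232; at P = 19, Q = 1073.
ΔQ = -1159, ΔP = 12. Midpoints: P̄ = 13.00, Q̄ = 1652.5.
ε = (ΔQ/ΔP)(P̄/Q̄) = (-1159/12)(13.00/1652.5).

-0.76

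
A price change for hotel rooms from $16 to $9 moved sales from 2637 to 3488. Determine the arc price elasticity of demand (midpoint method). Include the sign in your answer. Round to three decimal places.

ΔQ = 3488 − 2637 = 851; ΔP = 9 − 16 = -7.
Midpoints: P̄ = 12.50, Q̄ = 3062.5.
ε = (ΔQ/ΔP)(P̄/Q̄) = (851/-7)(12.50/3062.5).

-0.496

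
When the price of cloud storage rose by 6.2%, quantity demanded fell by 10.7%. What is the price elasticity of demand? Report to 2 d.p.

ε = %ΔQ / %ΔP = (-10.7)/(6.2) = -1.726.

-1.73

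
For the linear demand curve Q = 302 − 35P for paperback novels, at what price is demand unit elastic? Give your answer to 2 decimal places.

4.31

For linear demand Q = a − bP, ε = −bP/(a − bP). |ε| = 1 when bP = a − bP, i.e. P = a/(2b).
P = 302/(2·35) = 302/70 = 4.3143.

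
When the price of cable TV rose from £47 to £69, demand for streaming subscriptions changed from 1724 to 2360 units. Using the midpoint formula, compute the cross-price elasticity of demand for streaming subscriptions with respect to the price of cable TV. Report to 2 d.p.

ΔQ_x = 2360 − 1724 = 636; ΔP_y = 69 − 47 = 22.
Midpoints: P̄_y = 58.00, Q̄_x = 2042.0.
ε_xy = (ΔQ_x/ΔP_y)(P̄_y/Q̄_x) = (636/22)(58.00/2042.0).
ε_xy > 0, so the goods are substitutes.

0.82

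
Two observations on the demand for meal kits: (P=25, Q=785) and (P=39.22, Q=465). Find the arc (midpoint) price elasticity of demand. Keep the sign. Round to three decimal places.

-1.156

ΔQ = 465 − 785 = -320; ΔP = 39.22 − 25 = 14.22.
Midpoints: P̄ = 32.11, Q̄ = 625.0.
ε = (ΔQ/ΔP)(P̄/Q̄) = (-320/14.22)(32.11/625.0).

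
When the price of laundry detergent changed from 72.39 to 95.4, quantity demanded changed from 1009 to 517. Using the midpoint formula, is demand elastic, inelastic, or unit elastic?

Arc ε ≈ -2.351.
|ε| = 2.35 > 1.

elastic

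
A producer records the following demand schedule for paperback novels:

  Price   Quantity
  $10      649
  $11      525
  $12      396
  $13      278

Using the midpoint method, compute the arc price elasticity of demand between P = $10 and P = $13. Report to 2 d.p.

-3.07

At P = 10, Q = 649; at P = 13, Q = 278.
ΔQ = -371, ΔP = 3. Midpoints: P̄ = 11.50, Q̄ = 463.5.
ε = (ΔQ/ΔP)(P̄/Q̄) = (-371/3)(11.50/463.5).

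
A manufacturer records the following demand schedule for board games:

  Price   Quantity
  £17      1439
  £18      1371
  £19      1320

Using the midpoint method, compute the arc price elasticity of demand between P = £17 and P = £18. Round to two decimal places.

-0.85

At P = 17, Q = 1439; at P = 18, Q = 1371.
ΔQ = -68, ΔP = 1. Midpoints: P̄ = 17.50, Q̄ = 1405.0.
ε = (ΔQ/ΔP)(P̄/Q̄) = (-68/1)(17.50/1405.0).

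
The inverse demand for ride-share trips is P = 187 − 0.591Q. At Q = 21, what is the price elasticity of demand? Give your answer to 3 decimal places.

At Q = 21, P = 187 − 0.591(21) = 174.59.
dP/dQ = −0.591, so dQ/dP = 1/(−0.591) = -1.692.
ε = (dQ/dP)(P/Q) = (-1.692)(174.59/21).

-14.067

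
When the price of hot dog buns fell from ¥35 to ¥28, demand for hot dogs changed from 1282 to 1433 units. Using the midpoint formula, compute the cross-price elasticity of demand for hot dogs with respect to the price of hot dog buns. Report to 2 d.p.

-0.50

ΔQ_x = 1433 − 1282 = 151; ΔP_y = 28 − 35 = -7.
Midpoints: P̄_y = 31.50, Q̄_x = 1357.5.
ε_xy = (ΔQ_x/ΔP_y)(P̄_y/Q̄_x) = (151/-7)(31.50/1357.5).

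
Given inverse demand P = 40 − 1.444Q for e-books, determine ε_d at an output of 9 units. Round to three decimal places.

-2.078

At Q = 9, P = 40 − 1.444(9) = 27.00.
dP/dQ = −1.444, so dQ/dP = 1/(−1.444) = -0.693.
ε = (dQ/dP)(P/Q) = (-0.693)(27.00/9).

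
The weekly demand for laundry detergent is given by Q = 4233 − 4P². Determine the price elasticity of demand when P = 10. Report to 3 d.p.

-0.209

At P = 10, Q = 3833.
dQ/dP = −8P = -80.
ε = (dQ/dP)(P/Q) = (-80)(10/3833).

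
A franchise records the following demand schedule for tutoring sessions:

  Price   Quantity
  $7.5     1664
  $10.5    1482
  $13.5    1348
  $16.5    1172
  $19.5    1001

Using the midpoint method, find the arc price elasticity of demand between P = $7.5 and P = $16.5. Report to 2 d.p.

-0.46

At P = 7.5, Q = 1664; at P = 16.5, Q = 1172.
ΔQ = -492, ΔP = 9.0. Midpoints: P̄ = 12.00, Q̄ = 1418.0.
ε = (ΔQ/ΔP)(P̄/Q̄) = (-492/9.0)(12.00/1418.0).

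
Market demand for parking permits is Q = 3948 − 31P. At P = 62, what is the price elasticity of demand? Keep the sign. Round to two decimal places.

At P = 62, Q = 2026.
dQ/dP = −31.
ε = (dQ/dP)(P/Q) = (-31)(62/2026).
|ε| < 1, so demand is inelastic at this price.

-0.95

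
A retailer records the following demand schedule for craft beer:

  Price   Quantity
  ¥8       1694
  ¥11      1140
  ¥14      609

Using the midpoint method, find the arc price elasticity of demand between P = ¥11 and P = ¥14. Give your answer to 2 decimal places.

-2.53

At P = 11, Q = 1140; at P = 14, Q = 609.
ΔQ = -531, ΔP = 3. Midpoints: P̄ = 12.50, Q̄ = 874.5.
ε = (ΔQ/ΔP)(P̄/Q̄) = (-531/3)(12.50/874.5).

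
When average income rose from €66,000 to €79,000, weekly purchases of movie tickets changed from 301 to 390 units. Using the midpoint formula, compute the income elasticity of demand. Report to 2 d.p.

ΔQ = 89, ΔI = 13000. Midpoints: Ī = 72,500, Q̄ = 345.5.
ε_I = (ΔQ/ΔI)(Ī/Q̄) = (89/13000)(72500/345.5).
ε_I > 0, so the good is normal.

1.44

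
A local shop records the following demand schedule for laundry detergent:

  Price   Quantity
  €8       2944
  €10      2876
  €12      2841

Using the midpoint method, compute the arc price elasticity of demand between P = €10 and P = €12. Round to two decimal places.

-0.07

At P = 10, Q = 2876; at P = 12, Q = 2841.
ΔQ = -35, ΔP = 2. Midpoints: P̄ = 11.00, Q̄ = 2858.5.
ε = (ΔQ/ΔP)(P̄/Q̄) = (-35/2)(11.00/2858.5).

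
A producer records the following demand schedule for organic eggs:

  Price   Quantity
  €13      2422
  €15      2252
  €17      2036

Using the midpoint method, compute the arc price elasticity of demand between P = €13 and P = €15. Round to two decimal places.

At P = 13, Q = 2422; at P = 15, Q = 2252.
ΔQ = -170, ΔP = 2. Midpoints: P̄ = 14.00, Q̄ = 2337.0.
ε = (ΔQ/ΔP)(P̄/Q̄) = (-170/2)(14.00/2337.0).

-0.51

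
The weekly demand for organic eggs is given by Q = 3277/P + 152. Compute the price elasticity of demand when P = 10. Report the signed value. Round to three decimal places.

-0.683

At P = 10, Q = 479.700.
dQ/dP = −3277/P² = -32.770.
ε = (dQ/dP)(P/Q) = (-32.770)(10/479.700).
|ε| < 1, so demand is inelastic at this price.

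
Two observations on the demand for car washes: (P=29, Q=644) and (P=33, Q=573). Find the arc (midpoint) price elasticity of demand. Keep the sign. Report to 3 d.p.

ΔQ = 573 − 644 = -71; ΔP = 33 − 29 = 4.
Midpoints: P̄ = 31.00, Q̄ = 608.5.
ε = (ΔQ/ΔP)(P̄/Q̄) = (-71/4)(31.00/608.5).

-0.904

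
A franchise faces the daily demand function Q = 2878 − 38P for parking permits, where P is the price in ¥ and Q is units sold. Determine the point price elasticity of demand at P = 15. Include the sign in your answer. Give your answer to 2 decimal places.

-0.25

At P = 15, Q = 2308.
dQ/dP = −38.
ε = (dQ/dP)(P/Q) = (-38)(15/2308).
|ε| < 1, so demand is inelastic at this price.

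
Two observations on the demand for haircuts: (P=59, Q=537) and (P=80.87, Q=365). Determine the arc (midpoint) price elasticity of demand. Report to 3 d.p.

ΔQ = 365 − 537 = -172; ΔP = 80.87 − 59 = 21.87.
Midpoints: P̄ = 69.94, Q̄ = 451.0.
ε = (ΔQ/ΔP)(P̄/Q̄) = (-172/21.87)(69.94/451.0).

-1.220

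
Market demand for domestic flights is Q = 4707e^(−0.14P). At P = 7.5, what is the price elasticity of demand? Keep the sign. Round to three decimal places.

At P = 7.5, Q = 1647.157.
dQ/dP = −0.14·4707e^(−0.14P) = −0.14Q = -230.602.
ε = (dQ/dP)(P/Q) = (-230.602)(7.5/1647.157).
|ε| > 1, so demand is elastic at this price.

-1.050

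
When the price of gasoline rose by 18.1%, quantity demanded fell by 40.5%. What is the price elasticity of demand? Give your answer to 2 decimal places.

ε = %ΔQ / %ΔP = (-40.5)/(18.1) = -2.238.

-2.24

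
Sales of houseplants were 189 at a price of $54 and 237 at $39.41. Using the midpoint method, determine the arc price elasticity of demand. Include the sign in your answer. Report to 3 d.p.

-0.721

ΔQ = 237 − 189 = 48; ΔP = 39.41 − 54 = -14.59.
Midpoints: P̄ = 46.70, Q̄ = 213.0.
ε = (ΔQ/ΔP)(P̄/Q̄) = (48/-14.59)(46.70/213.0).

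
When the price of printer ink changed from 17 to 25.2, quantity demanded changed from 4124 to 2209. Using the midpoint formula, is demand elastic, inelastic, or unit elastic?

elastic

Arc ε ≈ -1.556.
|ε| = 1.56 > 1.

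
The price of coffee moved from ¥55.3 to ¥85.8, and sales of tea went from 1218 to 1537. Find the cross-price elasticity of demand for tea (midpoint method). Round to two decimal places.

0.54

ΔQ_x = 1537 − 1218 = 319; ΔP_y = 85.8 − 55.3 = 30.5.
Midpoints: P̄_y = 70.55, Q̄_x = 1377.5.
ε_xy = (ΔQ_x/ΔP_y)(P̄_y/Q̄_x) = (319/30.5)(70.55/1377.5).
ε_xy > 0, so the goods are substitutes.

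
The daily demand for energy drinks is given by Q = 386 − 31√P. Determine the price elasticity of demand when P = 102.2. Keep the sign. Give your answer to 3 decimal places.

At P = 102.2, Q = 72.609.
dQ/dP = −31/(2√P) = -1.533.
ε = (dQ/dP)(P/Q) = (-1.533)(102.2/72.609).

-2.158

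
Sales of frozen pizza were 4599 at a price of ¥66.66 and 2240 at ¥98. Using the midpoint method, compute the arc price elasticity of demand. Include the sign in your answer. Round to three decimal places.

-1.812

ΔQ = 2240 − 4599 = -2359; ΔP = 98 − 66.66 = 31.34.
Midpoints: P̄ = 82.33, Q̄ = 3419.5.
ε = (ΔQ/ΔP)(P̄/Q̄) = (-2359/31.34)(82.33/3419.5).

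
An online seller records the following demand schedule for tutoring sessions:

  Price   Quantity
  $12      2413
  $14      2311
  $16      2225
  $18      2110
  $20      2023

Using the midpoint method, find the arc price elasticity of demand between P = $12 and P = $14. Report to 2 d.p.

At P = 12, Q = 2413; at P = 14, Q = 2311.
ΔQ = -102, ΔP = 2. Midpoints: P̄ = 13.00, Q̄ = 2362.0.
ε = (ΔQ/ΔP)(P̄/Q̄) = (-102/2)(13.00/2362.0).

-0.28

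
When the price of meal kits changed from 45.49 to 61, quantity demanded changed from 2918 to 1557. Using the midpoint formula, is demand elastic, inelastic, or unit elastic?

Arc ε ≈ -2.088.
|ε| = 2.09 > 1.

elastic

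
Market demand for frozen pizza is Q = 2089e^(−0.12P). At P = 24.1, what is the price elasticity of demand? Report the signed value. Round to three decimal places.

At P = 24.1, Q = 115.867.
dQ/dP = −0.12·2089e^(−0.12P) = −0.12Q = -13.904.
ε = (dQ/dP)(P/Q) = (-13.904)(24.1/115.867).
|ε| > 1, so demand is elastic at this price.

-2.892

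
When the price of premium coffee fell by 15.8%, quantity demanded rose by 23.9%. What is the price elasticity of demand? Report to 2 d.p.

-1.51

ε = %ΔQ / %ΔP = (23.9)/(-15.8) = -1.513.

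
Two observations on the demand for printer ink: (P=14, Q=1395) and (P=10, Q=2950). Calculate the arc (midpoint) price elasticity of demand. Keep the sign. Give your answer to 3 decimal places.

-2.147

ΔQ = 2950 − 1395 = 1555; ΔP = 10 − 14 = -4.
Midpoints: P̄ = 12.00, Q̄ = 2172.5.
ε = (ΔQ/ΔP)(P̄/Q̄) = (1555/-4)(12.00/2172.5).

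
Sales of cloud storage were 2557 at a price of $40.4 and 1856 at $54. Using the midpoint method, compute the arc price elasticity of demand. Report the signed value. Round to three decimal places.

-1.103

ΔQ = 1856 − 2557 = -701; ΔP = 54 − 40.4 = 13.6.
Midpoints: P̄ = 47.20, Q̄ = 2206.5.
ε = (ΔQ/ΔP)(P̄/Q̄) = (-701/13.6)(47.20/2206.5).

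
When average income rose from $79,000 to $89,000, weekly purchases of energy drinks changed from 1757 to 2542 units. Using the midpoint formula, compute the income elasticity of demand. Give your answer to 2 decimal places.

ΔQ = 785, ΔI = 10000. Midpoints: Ī = 84,000, Q̄ = 2149.5.
ε_I = (ΔQ/ΔI)(Ī/Q̄) = (785/10000)(84000/2149.5).

3.07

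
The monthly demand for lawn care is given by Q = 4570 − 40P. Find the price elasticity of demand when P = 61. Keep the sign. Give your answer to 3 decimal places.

-1.146

At P = 61, Q = 2130.
dQ/dP = −40.
ε = (dQ/dP)(P/Q) = (-40)(61/2130).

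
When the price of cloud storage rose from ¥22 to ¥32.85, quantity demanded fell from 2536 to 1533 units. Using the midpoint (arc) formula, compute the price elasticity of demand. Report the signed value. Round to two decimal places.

-1.25

ΔQ = 1533 − 2536 = -1003; ΔP = 32.85 − 22 = 10.85.
Midpoints: P̄ = 27.43, Q̄ = 2034.5.
ε = (ΔQ/ΔP)(P̄/Q̄) = (-1003/10.85)(27.43/2034.5).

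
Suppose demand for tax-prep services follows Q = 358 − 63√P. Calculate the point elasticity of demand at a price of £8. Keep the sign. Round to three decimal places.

At P = 8, Q = 179.809.
dQ/dP = −63/(2√P) = -11.137.
ε = (dQ/dP)(P/Q) = (-11.137)(8/179.809).

-0.496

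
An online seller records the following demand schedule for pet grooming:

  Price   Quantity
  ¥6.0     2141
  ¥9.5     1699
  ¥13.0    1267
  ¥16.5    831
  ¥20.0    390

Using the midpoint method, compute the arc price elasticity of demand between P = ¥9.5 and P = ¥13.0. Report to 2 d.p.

At P = 9.5, Q = 1699; at P = 13.0, Q = 1267.
ΔQ = -432, ΔP = 3.5. Midpoints: P̄ = 11.25, Q̄ = 1483.0.
ε = (ΔQ/ΔP)(P̄/Q̄) = (-432/3.5)(11.25/1483.0).

-0.94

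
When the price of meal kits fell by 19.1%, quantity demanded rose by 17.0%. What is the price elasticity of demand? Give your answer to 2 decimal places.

-0.89

ε = %ΔQ / %ΔP = (17.0)/(-19.1) = -0.890.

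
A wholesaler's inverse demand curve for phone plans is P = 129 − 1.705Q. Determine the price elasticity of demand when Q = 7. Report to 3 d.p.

-9.809

At Q = 7, P = 129 − 1.705(7) = 117.06.
dP/dQ = −1.705, so dQ/dP = 1/(−1.705) = -0.587.
ε = (dQ/dP)(P/Q) = (-0.587)(117.06/7).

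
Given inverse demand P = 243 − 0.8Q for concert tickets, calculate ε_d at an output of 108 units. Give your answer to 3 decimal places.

At Q = 108, P = 243 − 0.8(108) = 156.60.
dP/dQ = −0.8, so dQ/dP = 1/(−0.8) = -1.250.
ε = (dQ/dP)(P/Q) = (-1.250)(156.60/108).

-1.813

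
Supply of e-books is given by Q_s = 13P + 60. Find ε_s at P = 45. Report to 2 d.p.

At P = 45, Q_s = 645.
dQ_s/dP = 13.
ε_s = (dQ_s/dP)(P/Q_s) = (13)(45/645).

0.91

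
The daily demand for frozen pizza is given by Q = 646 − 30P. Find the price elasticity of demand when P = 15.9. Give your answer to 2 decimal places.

At P = 15.9, Q = 169.
dQ/dP = −30.
ε = (dQ/dP)(P/Q) = (-30)(15.9/169).
|ε| > 1, so demand is elastic at this price.

-2.82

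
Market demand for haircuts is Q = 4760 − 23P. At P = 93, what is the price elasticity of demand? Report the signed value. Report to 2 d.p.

-0.82

At P = 93, Q = 2621.
dQ/dP = −23.
ε = (dQ/dP)(P/Q) = (-23)(93/2621).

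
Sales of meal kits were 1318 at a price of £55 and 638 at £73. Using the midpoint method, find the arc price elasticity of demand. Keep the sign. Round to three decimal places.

-2.472

ΔQ = 638 − 1318 = -680; ΔP = 73 − 55 = 18.
Midpoints: P̄ = 64.00, Q̄ = 978.0.
ε = (ΔQ/ΔP)(P̄/Q̄) = (-680/18)(64.00/978.0).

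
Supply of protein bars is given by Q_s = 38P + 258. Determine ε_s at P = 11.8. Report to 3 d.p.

0.635

At P = 11.8, Q_s = 706.40.
dQ_s/dP = 38.
ε_s = (dQ_s/dP)(P/Q_s) = (38)(11.8/706.40).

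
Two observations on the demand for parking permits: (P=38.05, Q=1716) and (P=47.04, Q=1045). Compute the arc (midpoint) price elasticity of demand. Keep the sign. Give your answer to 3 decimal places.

ΔQ = 1045 − 1716 = -671; ΔP = 47.04 − 38.05 = 8.99.
Midpoints: P̄ = 42.55, Q̄ = 1380.5.
ε = (ΔQ/ΔP)(P̄/Q̄) = (-671/8.99)(42.55/1380.5).

-2.300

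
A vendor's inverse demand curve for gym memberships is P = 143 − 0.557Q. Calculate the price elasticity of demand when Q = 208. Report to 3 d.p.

-0.234

At Q = 208, P = 143 − 0.557(208) = 27.14.
dP/dQ = −0.557, so dQ/dP = 1/(−0.557) = -1.795.
ε = (dQ/dP)(P/Q) = (-1.795)(27.14/208).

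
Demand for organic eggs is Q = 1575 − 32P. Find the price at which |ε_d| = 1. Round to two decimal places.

For linear demand Q = a − bP, ε = −bP/(a − bP). |ε| = 1 when bP = a − bP, i.e. P = a/(2b).
P = 1575/(2·32) = 1575/64 = 24.6094.

24.61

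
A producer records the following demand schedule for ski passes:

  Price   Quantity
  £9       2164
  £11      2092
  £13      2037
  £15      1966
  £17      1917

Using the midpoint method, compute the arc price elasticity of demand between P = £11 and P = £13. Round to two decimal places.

-0.16

At P = 11, Q = 2092; at P = 13, Q = 2037.
ΔQ = -55, ΔP = 2. Midpoints: P̄ = 12.00, Q̄ = 2064.5.
ε = (ΔQ/ΔP)(P̄/Q̄) = (-55/2)(12.00/2064.5).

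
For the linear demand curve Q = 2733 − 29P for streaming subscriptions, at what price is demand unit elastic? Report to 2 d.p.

47.12

For linear demand Q = a − bP, ε = −bP/(a − bP). |ε| = 1 when bP = a − bP, i.e. P = a/(2b).
P = 2733/(2·29) = 2733/58 = 47.1207.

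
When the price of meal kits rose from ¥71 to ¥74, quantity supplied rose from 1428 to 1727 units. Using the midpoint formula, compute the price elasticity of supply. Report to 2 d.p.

4.58

ΔQ = 1727 − 1428 = 299; ΔP = 74 − 71 = 3.
Midpoints: P̄ = 72.50, Q̄ = 1577.5.
ε_s = (ΔQ/ΔP)(P̄/Q̄) = (299/3)(72.50/1577.5).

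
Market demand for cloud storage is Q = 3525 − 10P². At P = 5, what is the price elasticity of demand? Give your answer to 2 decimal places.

-0.15

At P = 5, Q = 3275.
dQ/dP = −20P = -100.
ε = (dQ/dP)(P/Q) = (-100)(5/3275).
|ε| < 1, so demand is inelastic at this price.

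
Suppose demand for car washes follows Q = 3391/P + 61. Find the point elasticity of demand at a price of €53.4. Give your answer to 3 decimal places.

-0.510

At P = 53.4, Q = 124.502.
dQ/dP = −3391/P² = -1.189.
ε = (dQ/dP)(P/Q) = (-1.189)(53.4/124.502).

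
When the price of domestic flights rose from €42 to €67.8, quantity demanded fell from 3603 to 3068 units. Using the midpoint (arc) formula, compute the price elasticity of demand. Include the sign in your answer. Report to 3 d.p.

ΔQ = 3068 − 3603 = -535; ΔP = 67.8 − 42 = 25.8.
Midpoints: P̄ = 54.90, Q̄ = 3335.5.
ε = (ΔQ/ΔP)(P̄/Q̄) = (-535/25.8)(54.90/3335.5).

-0.341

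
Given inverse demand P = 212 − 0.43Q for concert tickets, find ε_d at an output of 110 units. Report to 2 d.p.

At Q = 110, P = 212 − 0.43(110) = 164.70.
dP/dQ = −0.43, so dQ/dP = 1/(−0.43) = -2.326.
ε = (dQ/dP)(P/Q) = (-2.326)(164.70/110).

-3.48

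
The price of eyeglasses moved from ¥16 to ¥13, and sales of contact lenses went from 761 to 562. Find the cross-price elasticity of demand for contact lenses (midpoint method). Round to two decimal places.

1.45

ΔQ_x = 562 − 761 = -199; ΔP_y = 13 − 16 = -3.
Midpoints: P̄_y = 14.50, Q̄_x = 661.5.
ε_xy = (ΔQ_x/ΔP_y)(P̄_y/Q̄_x) = (-199/-3)(14.50/661.5).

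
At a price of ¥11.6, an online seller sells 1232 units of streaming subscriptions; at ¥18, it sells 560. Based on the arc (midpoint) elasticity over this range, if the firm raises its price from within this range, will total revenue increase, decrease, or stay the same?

Arc ε = (-672/6.4)(14.80/896.0) ≈ -1.734.
|ε| = 1.73 > 1, so demand is elastic. A price rise therefore reduces total revenue.

decrease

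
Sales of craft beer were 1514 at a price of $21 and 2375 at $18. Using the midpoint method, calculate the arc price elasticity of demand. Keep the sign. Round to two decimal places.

ΔQ = 2375 − 1514 = 861; ΔP = 18 − 21 = -3.
Midpoints: P̄ = 19.50, Q̄ = 1944.5.
ε = (ΔQ/ΔP)(P̄/Q̄) = (861/-3)(19.50/1944.5).

-2.88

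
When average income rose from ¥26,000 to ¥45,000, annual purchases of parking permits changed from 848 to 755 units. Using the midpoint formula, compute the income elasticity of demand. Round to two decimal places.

-0.22

ΔQ = -93, ΔI = 19000. Midpoints: Ī = 35,500, Q̄ = 801.5.
ε_I = (ΔQ/ΔI)(Ī/Q̄) = (-93/19000)(35500/801.5).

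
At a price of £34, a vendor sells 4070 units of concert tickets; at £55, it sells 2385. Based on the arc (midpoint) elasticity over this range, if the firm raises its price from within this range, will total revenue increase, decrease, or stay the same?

Arc ε = (-1685/21)(44.50/3227.5) ≈ -1.106.
|ε| = 1.11 > 1, so demand is elastic. A price rise therefore reduces total revenue.

decrease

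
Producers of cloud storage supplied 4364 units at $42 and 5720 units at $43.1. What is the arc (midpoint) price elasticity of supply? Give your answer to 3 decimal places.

ΔQ = 5720 − 4364 = 1356; ΔP = 43.1 − 42 = 1.1.
Midpoints: P̄ = 42.55, Q̄ = 5042.0.
ε_s = (ΔQ/ΔP)(P̄/Q̄) = (1356/1.1)(42.55/5042.0).

10.403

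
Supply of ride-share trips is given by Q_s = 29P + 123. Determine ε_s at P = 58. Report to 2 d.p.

At P = 58, Q_s = 1805.
dQ_s/dP = 29.
ε_s = (dQ_s/dP)(P/Q_s) = (29)(58/1805).

0.93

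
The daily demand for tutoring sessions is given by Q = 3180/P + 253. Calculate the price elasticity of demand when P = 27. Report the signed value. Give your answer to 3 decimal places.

-0.318

At P = 27, Q = 370.778.
dQ/dP = −3180/P² = -4.362.
ε = (dQ/dP)(P/Q) = (-4.362)(27/370.778).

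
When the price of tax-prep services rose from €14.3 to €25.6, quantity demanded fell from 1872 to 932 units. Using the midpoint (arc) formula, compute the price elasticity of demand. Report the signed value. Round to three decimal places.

ΔQ = 932 − 1872 = -940; ΔP = 25.6 − 14.3 = 11.3.
Midpoints: P̄ = 19.95, Q̄ = 1402.0.
ε = (ΔQ/ΔP)(P̄/Q̄) = (-940/11.3)(19.95/1402.0).

-1.184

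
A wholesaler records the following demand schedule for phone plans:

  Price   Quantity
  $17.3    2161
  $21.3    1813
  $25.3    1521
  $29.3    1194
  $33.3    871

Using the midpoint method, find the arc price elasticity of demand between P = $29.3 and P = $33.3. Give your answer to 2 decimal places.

At P = 29.3, Q = 1194; at P = 33.3, Q = 871.
ΔQ = -323, ΔP = 4.0. Midpoints: P̄ = 31.30, Q̄ = 1032.5.
ε = (ΔQ/ΔP)(P̄/Q̄) = (-323/4.0)(31.30/1032.5).

-2.45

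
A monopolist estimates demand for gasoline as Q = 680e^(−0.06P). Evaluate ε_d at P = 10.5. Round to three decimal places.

-0.630

At P = 10.5, Q = 362.162.
dQ/dP = −0.06·680e^(−0.06P) = −0.06Q = -21.730.
ε = (dQ/dP)(P/Q) = (-21.730)(10.5/362.162).
|ε| < 1, so demand is inelastic at this price.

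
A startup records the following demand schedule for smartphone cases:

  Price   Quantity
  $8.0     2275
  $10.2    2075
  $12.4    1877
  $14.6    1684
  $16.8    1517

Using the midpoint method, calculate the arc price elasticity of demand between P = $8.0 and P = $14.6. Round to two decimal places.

At P = 8.0, Q = 2275; at P = 14.6, Q = 1684.
ΔQ = -591, ΔP = 6.6. Midpoints: P̄ = 11.30, Q̄ = 1979.5.
ε = (ΔQ/ΔP)(P̄/Q̄) = (-591/6.6)(11.30/1979.5).

-0.51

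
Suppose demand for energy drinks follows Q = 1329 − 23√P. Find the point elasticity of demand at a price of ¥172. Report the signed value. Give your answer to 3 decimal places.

-0.147

At P = 172, Q = 1027.358.
dQ/dP = −23/(2√P) = -0.877.
ε = (dQ/dP)(P/Q) = (-0.877)(172/1027.358).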